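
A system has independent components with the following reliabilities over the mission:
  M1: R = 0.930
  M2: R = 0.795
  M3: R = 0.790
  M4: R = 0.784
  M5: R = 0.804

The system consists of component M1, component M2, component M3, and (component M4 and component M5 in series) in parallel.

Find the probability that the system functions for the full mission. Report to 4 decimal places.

Series (M4 and M5): 0.784000 × 0.804000 = 0.630336
Parallel (M1, M2, M3, and [0.630336]): 1 − (1 − 0.930000)(1 − 0.795000)(1 − 0.790000)(1 − 0.630336) = 0.9989

0.9989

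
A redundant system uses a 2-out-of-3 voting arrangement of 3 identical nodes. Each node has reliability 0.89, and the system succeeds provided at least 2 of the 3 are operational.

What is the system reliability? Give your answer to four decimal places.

0.9664

R = Σ_{i=2}^{3} C(3,i) p^i (1−p)^{3−i} with p = 0.89
C(3,2)·0.89^2·0.11^1 = 0.261393
C(3,3)·0.89^3·0.11^0 = 0.704969
Sum = 0.9664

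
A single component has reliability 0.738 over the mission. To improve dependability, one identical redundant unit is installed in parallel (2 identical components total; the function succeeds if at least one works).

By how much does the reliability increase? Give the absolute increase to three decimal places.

0.193

R_before = 0.738
R_after = 1 − (1 − 0.738)^2 = 0.931
ΔR = 0.931 − 0.738 = 0.193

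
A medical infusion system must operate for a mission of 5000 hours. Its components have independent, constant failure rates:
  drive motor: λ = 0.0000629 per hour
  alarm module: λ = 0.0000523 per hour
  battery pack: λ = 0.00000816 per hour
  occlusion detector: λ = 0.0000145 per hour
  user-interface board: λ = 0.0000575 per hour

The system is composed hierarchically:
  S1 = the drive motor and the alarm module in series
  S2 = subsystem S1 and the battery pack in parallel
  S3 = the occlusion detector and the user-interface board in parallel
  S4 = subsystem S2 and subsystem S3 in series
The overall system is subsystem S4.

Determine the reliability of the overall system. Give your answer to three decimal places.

R(drive motor) = exp(−0.0000629 × 5000) = 0.73015
R(alarm module) = exp(−0.0000523 × 5000) = 0.76990
R(battery pack) = exp(−0.00000816 × 5000) = 0.96002
R(occlusion detector) = exp(−0.0000145 × 5000) = 0.93007
R(user-interface board) = exp(−0.0000575 × 5000) = 0.75014
Series (drive motor and alarm module): 0.73015 × 0.76990 = 0.56214
Parallel ([0.56214] and battery pack): 1 − (1 − 0.56214)(1 − 0.96002) = 0.98249
Parallel (occlusion detector and user-interface board): 1 − (1 − 0.93007)(1 − 0.75014) = 0.98253
Series ([0.98249] and [0.98253]): 0.98249 × 0.98253 = 0.965

0.965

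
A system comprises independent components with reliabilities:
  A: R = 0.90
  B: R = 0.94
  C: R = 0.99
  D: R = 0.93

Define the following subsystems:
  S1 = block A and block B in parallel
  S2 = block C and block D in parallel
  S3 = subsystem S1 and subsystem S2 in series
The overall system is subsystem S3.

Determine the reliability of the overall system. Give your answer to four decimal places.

Parallel (A and B): 1 − (1 − 0.900000)(1 − 0.940000) = 0.994000
Parallel (C and D): 1 − (1 − 0.990000)(1 − 0.930000) = 0.999300
Series ([0.994000] and [0.999300]): 0.994000 × 0.999300 = 0.9933

0.9933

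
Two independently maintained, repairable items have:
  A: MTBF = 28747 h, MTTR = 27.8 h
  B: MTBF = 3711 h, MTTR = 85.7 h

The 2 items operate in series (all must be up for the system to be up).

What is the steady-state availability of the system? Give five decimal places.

A(A) = MTBF/(MTBF+MTTR) = 28747/(28747+27.8) = 0.999034
A(B) = MTBF/(MTBF+MTTR) = 3711/(3711+85.7) = 0.977428
Series availability: 0.999034 × 0.977428 = 0.97648

0.97648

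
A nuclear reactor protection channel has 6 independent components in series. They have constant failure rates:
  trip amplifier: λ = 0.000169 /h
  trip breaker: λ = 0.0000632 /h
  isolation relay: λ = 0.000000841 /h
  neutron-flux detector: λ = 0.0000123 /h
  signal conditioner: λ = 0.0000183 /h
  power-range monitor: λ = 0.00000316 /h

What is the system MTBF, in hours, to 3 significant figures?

Series of exponential components: λ_sys = Σ λ_i
λ_sys = 0.000169 + 0.0000632 + 0.000000841 + 0.0000123 + 0.0000183 + 0.00000316 = 2.6680e-04 /h
MTBF = 1 / λ_sys = 3750 h

3750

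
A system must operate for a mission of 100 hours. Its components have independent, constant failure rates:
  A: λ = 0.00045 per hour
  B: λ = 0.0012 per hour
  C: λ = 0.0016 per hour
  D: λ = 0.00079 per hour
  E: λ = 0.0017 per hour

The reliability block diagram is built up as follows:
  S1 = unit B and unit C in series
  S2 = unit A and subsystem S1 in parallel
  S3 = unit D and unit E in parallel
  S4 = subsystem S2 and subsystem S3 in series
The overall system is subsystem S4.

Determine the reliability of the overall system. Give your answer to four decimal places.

R(A) = exp(−0.00045 × 100) = 0.955997
R(B) = exp(−0.0012 × 100) = 0.886920
R(C) = exp(−0.0016 × 100) = 0.852144
R(D) = exp(−0.00079 × 100) = 0.924040
R(E) = exp(−0.0017 × 100) = 0.843665
Series (B and C): 0.886920 × 0.852144 = 0.755784
Parallel (A and [0.755784]): 1 − (1 − 0.955997)(1 − 0.755784) = 0.989254
Parallel (D and E): 1 − (1 − 0.924040)(1 − 0.843665) = 0.988125
Series ([0.989254] and [0.988125]): 0.989254 × 0.988125 = 0.9775

0.9775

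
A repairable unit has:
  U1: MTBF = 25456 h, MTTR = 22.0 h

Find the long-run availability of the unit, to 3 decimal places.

0.999

A(U1) = MTBF/(MTBF+MTTR) = 25456/(25456+22.0) = 0.999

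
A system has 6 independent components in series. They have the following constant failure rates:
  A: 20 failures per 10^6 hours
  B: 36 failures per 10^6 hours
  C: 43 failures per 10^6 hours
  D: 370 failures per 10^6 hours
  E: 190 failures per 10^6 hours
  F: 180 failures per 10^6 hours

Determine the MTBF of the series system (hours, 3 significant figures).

Series of exponential components: λ_sys = Σ λ_i
λ_sys = 0.000020 + 0.000036 + 0.000043 + 0.00037 + 0.00019 + 0.00018 = 8.3900e-04 /h
MTBF = 1 / λ_sys = 1190 h

1190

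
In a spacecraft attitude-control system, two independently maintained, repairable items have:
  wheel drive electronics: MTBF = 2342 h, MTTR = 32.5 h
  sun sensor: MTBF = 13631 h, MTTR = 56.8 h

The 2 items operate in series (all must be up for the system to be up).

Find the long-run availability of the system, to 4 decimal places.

0.9822

A(wheel drive electronics) = MTBF/(MTBF+MTTR) = 2342/(2342+32.5) = 0.986313
A(sun sensor) = MTBF/(MTBF+MTTR) = 13631/(13631+56.8) = 0.995850
Series availability: 0.986313 × 0.995850 = 0.9822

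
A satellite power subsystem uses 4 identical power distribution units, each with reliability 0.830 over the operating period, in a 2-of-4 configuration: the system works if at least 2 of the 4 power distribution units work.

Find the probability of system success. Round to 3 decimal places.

R = Σ_{i=2}^{4} C(4,i) p^i (1−p)^{4−i} with p = 0.830
C(4,2)·0.830^2·0.170^2 = 0.11946
C(4,3)·0.830^3·0.170^1 = 0.38882
C(4,4)·0.830^4·0.170^0 = 0.47458
Sum = 0.983

0.983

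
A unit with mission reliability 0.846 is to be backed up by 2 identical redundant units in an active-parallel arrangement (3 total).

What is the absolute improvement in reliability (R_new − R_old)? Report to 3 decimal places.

0.150

R_before = 0.846
R_after = 1 − (1 − 0.846)^3 = 0.996
ΔR = 0.996 − 0.846 = 0.150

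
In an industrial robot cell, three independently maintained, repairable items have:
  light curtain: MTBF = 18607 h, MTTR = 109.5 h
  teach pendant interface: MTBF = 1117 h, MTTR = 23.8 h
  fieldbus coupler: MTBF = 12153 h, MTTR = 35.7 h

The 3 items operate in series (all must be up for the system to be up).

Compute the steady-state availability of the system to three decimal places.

0.971

A(light curtain) = MTBF/(MTBF+MTTR) = 18607/(18607+109.5) = 0.994150
A(teach pendant interface) = MTBF/(MTBF+MTTR) = 1117/(1117+23.8) = 0.979137
A(fieldbus coupler) = MTBF/(MTBF+MTTR) = 12153/(12153+35.7) = 0.997071
Series availability: 0.994150 × 0.979137 × 0.997071 = 0.971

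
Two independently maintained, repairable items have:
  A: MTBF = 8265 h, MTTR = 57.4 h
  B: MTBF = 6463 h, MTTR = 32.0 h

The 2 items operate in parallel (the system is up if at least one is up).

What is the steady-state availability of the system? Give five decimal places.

A(A) = MTBF/(MTBF+MTTR) = 8265/(8265+57.4) = 0.993103
A(B) = MTBF/(MTBF+MTTR) = 6463/(6463+32.0) = 0.995073
Parallel availability: 1 − (1 − 0.993103)(1 − 0.995073) = 0.99997

0.99997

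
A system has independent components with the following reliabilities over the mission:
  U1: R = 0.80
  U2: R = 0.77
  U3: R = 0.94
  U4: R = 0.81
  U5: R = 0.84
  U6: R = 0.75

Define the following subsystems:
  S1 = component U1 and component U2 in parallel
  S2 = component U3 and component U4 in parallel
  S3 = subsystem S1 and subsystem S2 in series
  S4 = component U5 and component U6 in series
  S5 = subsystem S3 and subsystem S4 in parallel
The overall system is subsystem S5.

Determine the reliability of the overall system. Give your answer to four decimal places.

Parallel (U1 and U2): 1 − (1 − 0.800000)(1 − 0.770000) = 0.954000
Parallel (U3 and U4): 1 − (1 − 0.940000)(1 − 0.810000) = 0.988600
Series ([0.954000] and [0.988600]): 0.954000 × 0.988600 = 0.943124
Series (U5 and U6): 0.840000 × 0.750000 = 0.630000
Parallel ([0.943124] and [0.630000]): 1 − (1 − 0.943124)(1 − 0.630000) = 0.9790

0.9790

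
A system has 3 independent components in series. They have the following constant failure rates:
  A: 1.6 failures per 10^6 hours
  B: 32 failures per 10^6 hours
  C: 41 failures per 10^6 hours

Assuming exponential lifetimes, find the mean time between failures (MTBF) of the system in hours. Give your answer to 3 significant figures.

13400

Series of exponential components: λ_sys = Σ λ_i
λ_sys = 0.0000016 + 0.000032 + 0.000041 = 7.4600e-05 /h
MTBF = 1 / λ_sys = 13400 h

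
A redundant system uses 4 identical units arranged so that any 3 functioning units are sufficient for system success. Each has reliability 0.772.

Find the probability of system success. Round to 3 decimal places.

0.775

R = Σ_{i=3}^{4} C(4,i) p^i (1−p)^{4−i} with p = 0.772
C(4,3)·0.772^3·0.228^1 = 0.41961
C(4,4)·0.772^4·0.228^0 = 0.35520
Sum = 0.775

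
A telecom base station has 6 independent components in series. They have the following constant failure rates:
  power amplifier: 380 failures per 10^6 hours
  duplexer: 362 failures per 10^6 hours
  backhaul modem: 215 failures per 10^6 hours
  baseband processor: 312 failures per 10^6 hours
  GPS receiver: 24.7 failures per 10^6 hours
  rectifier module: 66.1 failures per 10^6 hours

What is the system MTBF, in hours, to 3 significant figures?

735

Series of exponential components: λ_sys = Σ λ_i
λ_sys = 0.000380 + 0.000362 + 0.000215 + 0.000312 + 0.0000247 + 0.0000661 = 1.3598e-03 /h
MTBF = 1 / λ_sys = 735 h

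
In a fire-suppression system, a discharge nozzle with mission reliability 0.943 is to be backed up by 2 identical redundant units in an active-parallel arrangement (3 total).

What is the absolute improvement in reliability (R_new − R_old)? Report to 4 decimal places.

0.0568

R_before = 0.943
R_after = 1 − (1 − 0.943)^3 = 0.9998
ΔR = 0.9998 − 0.943 = 0.0568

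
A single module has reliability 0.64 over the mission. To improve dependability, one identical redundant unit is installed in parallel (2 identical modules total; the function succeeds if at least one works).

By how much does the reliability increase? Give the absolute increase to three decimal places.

R_before = 0.64
R_after = 1 − (1 − 0.64)^2 = 0.870
ΔR = 0.870 − 0.64 = 0.230

0.230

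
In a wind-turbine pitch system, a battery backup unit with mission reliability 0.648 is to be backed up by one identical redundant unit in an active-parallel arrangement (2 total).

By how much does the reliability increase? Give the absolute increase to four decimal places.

0.2281

R_before = 0.648
R_after = 1 − (1 − 0.648)^2 = 0.8761
ΔR = 0.8761 − 0.648 = 0.2281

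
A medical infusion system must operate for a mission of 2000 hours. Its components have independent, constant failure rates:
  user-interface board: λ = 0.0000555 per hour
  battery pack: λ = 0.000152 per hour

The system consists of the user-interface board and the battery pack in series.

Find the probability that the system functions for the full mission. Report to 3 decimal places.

R(user-interface board) = exp(−0.0000555 × 2000) = 0.89494
R(battery pack) = exp(−0.000152 × 2000) = 0.73786
Series (user-interface board and battery pack): 0.89494 × 0.73786 = 0.660

0.660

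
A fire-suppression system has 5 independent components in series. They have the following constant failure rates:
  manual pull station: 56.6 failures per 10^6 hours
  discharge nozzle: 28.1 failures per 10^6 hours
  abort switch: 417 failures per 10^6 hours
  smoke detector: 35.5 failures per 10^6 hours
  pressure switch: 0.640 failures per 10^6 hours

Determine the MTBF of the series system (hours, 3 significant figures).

1860

Series of exponential components: λ_sys = Σ λ_i
λ_sys = 0.0000566 + 0.0000281 + 0.000417 + 0.0000355 + 0.000000640 = 5.3784e-04 /h
MTBF = 1 / λ_sys = 1860 h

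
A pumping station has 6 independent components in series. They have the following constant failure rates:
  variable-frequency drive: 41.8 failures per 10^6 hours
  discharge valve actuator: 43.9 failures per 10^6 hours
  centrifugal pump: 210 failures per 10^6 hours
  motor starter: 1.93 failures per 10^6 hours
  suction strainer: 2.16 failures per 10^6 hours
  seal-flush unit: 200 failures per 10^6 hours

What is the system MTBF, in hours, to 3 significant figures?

2000

Series of exponential components: λ_sys = Σ λ_i
λ_sys = 0.0000418 + 0.0000439 + 0.000210 + 0.00000193 + 0.00000216 + 0.000200 = 4.9979e-04 /h
MTBF = 1 / λ_sys = 2000 h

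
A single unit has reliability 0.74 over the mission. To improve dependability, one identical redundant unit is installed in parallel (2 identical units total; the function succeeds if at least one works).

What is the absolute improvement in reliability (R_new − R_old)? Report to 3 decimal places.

R_before = 0.74
R_after = 1 − (1 − 0.74)^2 = 0.932
ΔR = 0.932 − 0.74 = 0.192

0.192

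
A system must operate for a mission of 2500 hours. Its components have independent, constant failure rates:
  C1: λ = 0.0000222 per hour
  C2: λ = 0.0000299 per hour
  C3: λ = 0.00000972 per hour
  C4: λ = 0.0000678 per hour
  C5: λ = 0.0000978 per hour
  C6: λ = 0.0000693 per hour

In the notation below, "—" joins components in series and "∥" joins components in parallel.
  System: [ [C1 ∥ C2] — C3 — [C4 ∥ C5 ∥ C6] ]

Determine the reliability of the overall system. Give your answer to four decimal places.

0.9670

R(C1) = exp(−0.0000222 × 2500) = 0.946012
R(C2) = exp(−0.0000299 × 2500) = 0.927975
R(C3) = exp(−0.00000972 × 2500) = 0.975993
R(C4) = exp(−0.0000678 × 2500) = 0.844087
R(C5) = exp(−0.0000978 × 2500) = 0.783096
R(C6) = exp(−0.0000693 × 2500) = 0.840927
Parallel (C1 and C2): 1 − (1 − 0.946012)(1 − 0.927975) = 0.996112
Parallel (C4, C5, and C6): 1 − (1 − 0.844087)(1 − 0.783096)(1 − 0.840927) = 0.994620
Series ([0.996112], C3, and [0.994620]): 0.996112 × 0.975993 × 0.994620 = 0.9670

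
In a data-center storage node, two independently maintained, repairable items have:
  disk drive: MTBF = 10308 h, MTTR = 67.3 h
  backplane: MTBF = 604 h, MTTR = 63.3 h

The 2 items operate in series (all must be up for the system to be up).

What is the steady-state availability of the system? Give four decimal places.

0.8993

A(disk drive) = MTBF/(MTBF+MTTR) = 10308/(10308+67.3) = 0.993513
A(backplane) = MTBF/(MTBF+MTTR) = 604/(604+63.3) = 0.905140
Series availability: 0.993513 × 0.905140 = 0.8993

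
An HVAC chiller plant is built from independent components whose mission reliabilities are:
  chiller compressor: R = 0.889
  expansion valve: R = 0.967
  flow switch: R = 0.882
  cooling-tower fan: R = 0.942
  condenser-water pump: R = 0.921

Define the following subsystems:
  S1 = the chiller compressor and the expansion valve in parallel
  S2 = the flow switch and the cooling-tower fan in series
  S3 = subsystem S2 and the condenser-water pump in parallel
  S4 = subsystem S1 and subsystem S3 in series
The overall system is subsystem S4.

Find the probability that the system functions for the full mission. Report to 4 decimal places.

Parallel (chiller compressor and expansion valve): 1 − (1 − 0.889000)(1 − 0.967000) = 0.996337
Series (flow switch and cooling-tower fan): 0.882000 × 0.942000 = 0.830844
Parallel ([0.830844] and condenser-water pump): 1 − (1 − 0.830844)(1 − 0.921000) = 0.986637
Series ([0.996337] and [0.986637]): 0.996337 × 0.986637 = 0.9830

0.9830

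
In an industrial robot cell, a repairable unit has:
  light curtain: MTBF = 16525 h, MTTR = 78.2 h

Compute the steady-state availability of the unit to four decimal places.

A(light curtain) = MTBF/(MTBF+MTTR) = 16525/(16525+78.2) = 0.9953

0.9953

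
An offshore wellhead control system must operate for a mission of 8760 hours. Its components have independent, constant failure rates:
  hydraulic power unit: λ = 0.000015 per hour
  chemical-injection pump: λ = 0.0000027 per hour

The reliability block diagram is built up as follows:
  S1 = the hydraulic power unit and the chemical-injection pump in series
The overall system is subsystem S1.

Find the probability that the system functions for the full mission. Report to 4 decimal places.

R(hydraulic power unit) = exp(−0.000015 × 8760) = 0.876867
R(chemical-injection pump) = exp(−0.0000027 × 8760) = 0.976626
Series (hydraulic power unit and chemical-injection pump): 0.876867 × 0.976626 = 0.8564

0.8564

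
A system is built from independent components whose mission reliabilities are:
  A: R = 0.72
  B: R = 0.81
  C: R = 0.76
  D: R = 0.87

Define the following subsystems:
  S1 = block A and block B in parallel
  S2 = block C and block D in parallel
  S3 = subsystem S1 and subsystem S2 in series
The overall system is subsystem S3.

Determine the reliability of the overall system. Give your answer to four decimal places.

Parallel (A and B): 1 − (1 − 0.720000)(1 − 0.810000) = 0.946800
Parallel (C and D): 1 − (1 − 0.760000)(1 − 0.870000) = 0.968800
Series ([0.946800] and [0.968800]): 0.946800 × 0.968800 = 0.9173

0.9173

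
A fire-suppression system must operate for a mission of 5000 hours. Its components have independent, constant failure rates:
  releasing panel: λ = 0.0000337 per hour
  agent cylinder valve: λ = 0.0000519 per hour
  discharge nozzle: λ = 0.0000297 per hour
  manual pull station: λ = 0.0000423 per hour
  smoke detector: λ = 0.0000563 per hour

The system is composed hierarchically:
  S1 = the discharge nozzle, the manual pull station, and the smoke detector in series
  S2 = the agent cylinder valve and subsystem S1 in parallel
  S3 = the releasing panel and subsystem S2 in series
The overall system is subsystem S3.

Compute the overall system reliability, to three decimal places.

R(releasing panel) = exp(−0.0000337 × 5000) = 0.84493
R(agent cylinder valve) = exp(−0.0000519 × 5000) = 0.77144
R(discharge nozzle) = exp(−0.0000297 × 5000) = 0.86200
R(manual pull station) = exp(−0.0000423 × 5000) = 0.80937
R(smoke detector) = exp(−0.0000563 × 5000) = 0.75465
Series (discharge nozzle, manual pull station, and smoke detector): 0.86200 × 0.80937 × 0.75465 = 0.52650
Parallel (agent cylinder valve and [0.52650]): 1 − (1 − 0.77144)(1 − 0.52650) = 0.89178
Series (releasing panel and [0.89178]): 0.84493 × 0.89178 = 0.753

0.753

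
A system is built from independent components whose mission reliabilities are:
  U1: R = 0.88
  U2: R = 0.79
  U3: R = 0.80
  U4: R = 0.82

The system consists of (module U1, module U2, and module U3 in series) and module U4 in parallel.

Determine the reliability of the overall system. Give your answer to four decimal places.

0.9201

Series (U1, U2, and U3): 0.880000 × 0.790000 × 0.800000 = 0.556160
Parallel ([0.556160] and U4): 1 − (1 − 0.556160)(1 − 0.820000) = 0.9201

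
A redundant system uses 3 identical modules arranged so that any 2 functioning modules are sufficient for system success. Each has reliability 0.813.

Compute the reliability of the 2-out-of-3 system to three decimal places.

0.908

R = Σ_{i=2}^{3} C(3,i) p^i (1−p)^{3−i} with p = 0.813
C(3,2)·0.813^2·0.187^1 = 0.37080
C(3,3)·0.813^3·0.187^0 = 0.53737
Sum = 0.908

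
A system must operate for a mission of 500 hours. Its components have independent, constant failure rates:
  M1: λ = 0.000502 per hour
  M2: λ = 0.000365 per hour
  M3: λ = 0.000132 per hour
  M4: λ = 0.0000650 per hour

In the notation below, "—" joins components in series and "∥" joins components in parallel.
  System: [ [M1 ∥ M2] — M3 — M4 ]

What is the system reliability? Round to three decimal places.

R(M1) = exp(−0.000502 × 500) = 0.77802
R(M2) = exp(−0.000365 × 500) = 0.83318
R(M3) = exp(−0.000132 × 500) = 0.93613
R(M4) = exp(−0.0000650 × 500) = 0.96802
Parallel (M1 and M2): 1 − (1 − 0.77802)(1 − 0.83318) = 0.96297
Series ([0.96297], M3, and M4): 0.96297 × 0.93613 × 0.96802 = 0.873

0.873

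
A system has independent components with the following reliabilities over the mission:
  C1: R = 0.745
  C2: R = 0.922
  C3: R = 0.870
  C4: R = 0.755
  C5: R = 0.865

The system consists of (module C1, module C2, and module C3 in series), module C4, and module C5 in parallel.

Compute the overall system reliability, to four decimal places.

Series (C1, C2, and C3): 0.745000 × 0.922000 × 0.870000 = 0.597594
Parallel ([0.597594], C4, and C5): 1 − (1 − 0.597594)(1 − 0.755000)(1 − 0.865000) = 0.9867

0.9867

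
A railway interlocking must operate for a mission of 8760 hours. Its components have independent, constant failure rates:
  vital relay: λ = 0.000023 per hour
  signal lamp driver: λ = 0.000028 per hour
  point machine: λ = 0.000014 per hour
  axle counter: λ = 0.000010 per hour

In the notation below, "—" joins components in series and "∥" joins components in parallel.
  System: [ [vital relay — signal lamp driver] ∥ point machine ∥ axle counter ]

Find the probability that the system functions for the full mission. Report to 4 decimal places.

R(vital relay) = exp(−0.000023 × 8760) = 0.817520
R(signal lamp driver) = exp(−0.000028 × 8760) = 0.782485
R(point machine) = exp(−0.000014 × 8760) = 0.884582
R(axle counter) = exp(−0.000010 × 8760) = 0.916127
Series (vital relay and signal lamp driver): 0.817520 × 0.782485 = 0.639697
Parallel ([0.639697], point machine, and axle counter): 1 − (1 − 0.639697)(1 − 0.884582)(1 − 0.916127) = 0.9965

0.9965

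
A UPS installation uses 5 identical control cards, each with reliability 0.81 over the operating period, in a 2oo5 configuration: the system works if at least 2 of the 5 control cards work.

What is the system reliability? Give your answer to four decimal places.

R = Σ_{i=2}^{5} C(5,i) p^i (1−p)^{5−i} with p = 0.81
C(5,2)·0.81^2·0.19^3 = 0.045002
C(5,3)·0.81^3·0.19^2 = 0.191850
C(5,4)·0.81^4·0.19^1 = 0.408944
C(5,5)·0.81^5·0.19^0 = 0.348678
Sum = 0.9945

0.9945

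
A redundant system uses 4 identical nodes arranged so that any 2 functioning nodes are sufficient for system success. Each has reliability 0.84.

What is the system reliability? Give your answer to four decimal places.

0.9856

R = Σ_{i=2}^{4} C(4,i) p^i (1−p)^{4−i} with p = 0.84
C(4,2)·0.84^2·0.16^2 = 0.108380
C(4,3)·0.84^3·0.16^1 = 0.379331
C(4,4)·0.84^4·0.16^0 = 0.497871
Sum = 0.9856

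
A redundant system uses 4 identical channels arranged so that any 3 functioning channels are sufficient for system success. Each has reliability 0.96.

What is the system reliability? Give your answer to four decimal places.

0.9909

R = Σ_{i=3}^{4} C(4,i) p^i (1−p)^{4−i} with p = 0.96
C(4,3)·0.96^3·0.04^1 = 0.141558
C(4,4)·0.96^4·0.04^0 = 0.849347
Sum = 0.9909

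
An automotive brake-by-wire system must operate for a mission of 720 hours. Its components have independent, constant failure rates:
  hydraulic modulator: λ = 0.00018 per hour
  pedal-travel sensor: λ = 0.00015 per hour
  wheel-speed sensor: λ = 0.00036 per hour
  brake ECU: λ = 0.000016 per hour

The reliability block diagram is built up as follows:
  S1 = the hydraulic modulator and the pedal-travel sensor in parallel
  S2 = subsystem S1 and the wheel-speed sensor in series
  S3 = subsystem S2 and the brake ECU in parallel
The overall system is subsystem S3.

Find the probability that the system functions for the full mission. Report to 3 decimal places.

R(hydraulic modulator) = exp(−0.00018 × 720) = 0.87845
R(pedal-travel sensor) = exp(−0.00015 × 720) = 0.89763
R(wheel-speed sensor) = exp(−0.00036 × 720) = 0.77167
R(brake ECU) = exp(−0.000016 × 720) = 0.98855
Parallel (hydraulic modulator and pedal-travel sensor): 1 − (1 − 0.87845)(1 − 0.89763) = 0.98756
Series ([0.98756] and wheel-speed sensor): 0.98756 × 0.77167 = 0.76207
Parallel ([0.76207] and brake ECU): 1 − (1 − 0.76207)(1 − 0.98855) = 0.997

0.997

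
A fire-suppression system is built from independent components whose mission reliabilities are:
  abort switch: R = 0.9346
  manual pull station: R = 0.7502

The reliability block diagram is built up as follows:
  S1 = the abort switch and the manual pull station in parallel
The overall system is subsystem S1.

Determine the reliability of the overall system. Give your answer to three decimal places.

0.984

Parallel (abort switch and manual pull station): 1 − (1 − 0.93460)(1 − 0.75020) = 0.984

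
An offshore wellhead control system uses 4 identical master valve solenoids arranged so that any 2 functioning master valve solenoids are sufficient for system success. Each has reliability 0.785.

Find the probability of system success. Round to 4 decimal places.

0.9667

R = Σ_{i=2}^{4} C(4,i) p^i (1−p)^{4−i} with p = 0.785
C(4,2)·0.785^2·0.215^2 = 0.170910
C(4,3)·0.785^3·0.215^1 = 0.416013
C(4,4)·0.785^4·0.215^0 = 0.379733
Sum = 0.9667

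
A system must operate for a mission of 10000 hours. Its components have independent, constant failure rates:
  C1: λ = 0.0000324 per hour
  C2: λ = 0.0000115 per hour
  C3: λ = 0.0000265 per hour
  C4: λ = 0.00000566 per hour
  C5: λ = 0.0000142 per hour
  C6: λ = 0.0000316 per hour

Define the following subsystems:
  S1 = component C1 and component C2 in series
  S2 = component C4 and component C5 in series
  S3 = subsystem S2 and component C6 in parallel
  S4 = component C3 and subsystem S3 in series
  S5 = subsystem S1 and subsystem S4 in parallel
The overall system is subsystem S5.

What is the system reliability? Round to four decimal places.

R(C1) = exp(−0.0000324 × 10000) = 0.723250
R(C2) = exp(−0.0000115 × 10000) = 0.891366
R(C3) = exp(−0.0000265 × 10000) = 0.767206
R(C4) = exp(−0.00000566 × 10000) = 0.944972
R(C5) = exp(−0.0000142 × 10000) = 0.867621
R(C6) = exp(−0.0000316 × 10000) = 0.729059
Series (C1 and C2): 0.723250 × 0.891366 = 0.644680
Series (C4 and C5): 0.944972 × 0.867621 = 0.819878
Parallel ([0.819878] and C6): 1 − (1 − 0.819878)(1 − 0.729059) = 0.951198
Series (C3 and [0.951198]): 0.767206 × 0.951198 = 0.729765
Parallel ([0.644680] and [0.729765]): 1 − (1 − 0.644680)(1 − 0.729765) = 0.9040

0.9040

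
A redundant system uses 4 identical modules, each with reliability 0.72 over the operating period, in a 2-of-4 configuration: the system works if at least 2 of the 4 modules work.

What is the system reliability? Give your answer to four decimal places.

0.9306

R = Σ_{i=2}^{4} C(4,i) p^i (1−p)^{4−i} with p = 0.72
C(4,2)·0.72^2·0.28^2 = 0.243855
C(4,3)·0.72^3·0.28^1 = 0.418038
C(4,4)·0.72^4·0.28^0 = 0.268739
Sum = 0.9306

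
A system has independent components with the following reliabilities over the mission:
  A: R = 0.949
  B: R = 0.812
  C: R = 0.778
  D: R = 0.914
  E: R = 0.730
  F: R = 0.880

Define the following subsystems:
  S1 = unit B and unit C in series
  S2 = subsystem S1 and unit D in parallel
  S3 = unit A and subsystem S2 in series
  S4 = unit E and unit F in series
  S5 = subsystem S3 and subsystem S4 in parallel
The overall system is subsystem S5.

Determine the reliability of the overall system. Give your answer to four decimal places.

0.9710

Series (B and C): 0.812000 × 0.778000 = 0.631736
Parallel ([0.631736] and D): 1 − (1 − 0.631736)(1 − 0.914000) = 0.968329
Series (A and [0.968329]): 0.949000 × 0.968329 = 0.918944
Series (E and F): 0.730000 × 0.880000 = 0.642400
Parallel ([0.918944] and [0.642400]): 1 − (1 − 0.918944)(1 − 0.642400) = 0.9710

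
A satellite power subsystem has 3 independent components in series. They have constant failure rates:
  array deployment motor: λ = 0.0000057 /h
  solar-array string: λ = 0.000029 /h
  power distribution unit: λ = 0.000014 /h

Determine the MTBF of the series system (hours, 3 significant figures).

20500

Series of exponential components: λ_sys = Σ λ_i
λ_sys = 0.0000057 + 0.000029 + 0.000014 = 4.8700e-05 /h
MTBF = 1 / λ_sys = 20500 h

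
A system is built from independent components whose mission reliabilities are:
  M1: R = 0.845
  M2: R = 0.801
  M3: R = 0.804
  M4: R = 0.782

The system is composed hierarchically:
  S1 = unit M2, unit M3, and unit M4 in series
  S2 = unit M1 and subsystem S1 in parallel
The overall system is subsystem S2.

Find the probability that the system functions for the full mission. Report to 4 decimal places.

Series (M2, M3, and M4): 0.801000 × 0.804000 × 0.782000 = 0.503611
Parallel (M1 and [0.503611]): 1 − (1 − 0.845000)(1 − 0.503611) = 0.9231

0.9231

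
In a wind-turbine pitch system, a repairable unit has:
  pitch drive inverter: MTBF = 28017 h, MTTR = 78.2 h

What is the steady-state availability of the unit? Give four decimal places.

0.9972

A(pitch drive inverter) = MTBF/(MTBF+MTTR) = 28017/(28017+78.2) = 0.9972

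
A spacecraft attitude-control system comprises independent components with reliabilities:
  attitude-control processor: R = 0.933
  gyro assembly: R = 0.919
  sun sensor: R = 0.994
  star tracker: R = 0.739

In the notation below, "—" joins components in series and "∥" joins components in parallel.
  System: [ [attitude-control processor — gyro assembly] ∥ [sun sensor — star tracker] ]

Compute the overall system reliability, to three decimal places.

0.962

Series (attitude-control processor and gyro assembly): 0.93300 × 0.91900 = 0.85743
Series (sun sensor and star tracker): 0.99400 × 0.73900 = 0.73457
Parallel ([0.85743] and [0.73457]): 1 − (1 − 0.85743)(1 − 0.73457) = 0.962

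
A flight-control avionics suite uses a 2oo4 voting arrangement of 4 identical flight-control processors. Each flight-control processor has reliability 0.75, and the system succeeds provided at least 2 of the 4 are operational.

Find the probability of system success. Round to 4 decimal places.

R = Σ_{i=2}^{4} C(4,i) p^i (1−p)^{4−i} with p = 0.75
C(4,2)·0.75^2·0.25^2 = 0.210938
C(4,3)·0.75^3·0.25^1 = 0.421875
C(4,4)·0.75^4·0.25^0 = 0.316406
Sum = 0.9492

0.9492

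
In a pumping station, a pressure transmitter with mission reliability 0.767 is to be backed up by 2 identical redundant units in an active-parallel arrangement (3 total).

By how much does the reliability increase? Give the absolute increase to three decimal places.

R_before = 0.767
R_after = 1 − (1 − 0.767)^3 = 0.987
ΔR = 0.987 − 0.767 = 0.220

0.220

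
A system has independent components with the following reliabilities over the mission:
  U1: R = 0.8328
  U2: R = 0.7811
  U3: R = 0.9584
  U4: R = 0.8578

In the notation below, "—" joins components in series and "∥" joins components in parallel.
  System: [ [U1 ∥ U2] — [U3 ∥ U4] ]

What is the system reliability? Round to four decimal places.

0.9577

Parallel (U1 and U2): 1 − (1 − 0.832800)(1 − 0.781100) = 0.963400
Parallel (U3 and U4): 1 − (1 − 0.958400)(1 − 0.857800) = 0.994084
Series ([0.963400] and [0.994084]): 0.963400 × 0.994084 = 0.9577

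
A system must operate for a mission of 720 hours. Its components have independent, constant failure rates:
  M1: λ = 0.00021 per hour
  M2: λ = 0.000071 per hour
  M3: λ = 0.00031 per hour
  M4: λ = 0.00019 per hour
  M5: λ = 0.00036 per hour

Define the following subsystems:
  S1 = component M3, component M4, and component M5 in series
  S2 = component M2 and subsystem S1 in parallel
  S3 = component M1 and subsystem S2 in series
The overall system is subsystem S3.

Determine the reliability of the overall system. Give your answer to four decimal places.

0.8399

R(M1) = exp(−0.00021 × 720) = 0.859676
R(M2) = exp(−0.000071 × 720) = 0.950165
R(M3) = exp(−0.00031 × 720) = 0.799955
R(M4) = exp(−0.00019 × 720) = 0.872145
R(M5) = exp(−0.00036 × 720) = 0.771669
Series (M3, M4, and M5): 0.799955 × 0.872145 × 0.771669 = 0.538376
Parallel (M2 and [0.538376]): 1 − (1 − 0.950165)(1 − 0.538376) = 0.976995
Series (M1 and [0.976995]): 0.859676 × 0.976995 = 0.8399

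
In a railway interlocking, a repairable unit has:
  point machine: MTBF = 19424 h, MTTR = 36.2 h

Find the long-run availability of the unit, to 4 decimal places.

A(point machine) = MTBF/(MTBF+MTTR) = 19424/(19424+36.2) = 0.9981

0.9981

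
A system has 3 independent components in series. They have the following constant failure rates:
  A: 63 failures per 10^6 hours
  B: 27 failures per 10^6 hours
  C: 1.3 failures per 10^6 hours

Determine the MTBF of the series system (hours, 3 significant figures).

11000

Series of exponential components: λ_sys = Σ λ_i
λ_sys = 0.000063 + 0.000027 + 0.0000013 = 9.1300e-05 /h
MTBF = 1 / λ_sys = 11000 h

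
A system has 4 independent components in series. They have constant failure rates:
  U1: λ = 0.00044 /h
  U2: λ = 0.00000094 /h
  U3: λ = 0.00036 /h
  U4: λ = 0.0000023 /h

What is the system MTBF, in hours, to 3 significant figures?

Series of exponential components: λ_sys = Σ λ_i
λ_sys = 0.00044 + 0.00000094 + 0.00036 + 0.0000023 = 8.0324e-04 /h
MTBF = 1 / λ_sys = 1240 h

1240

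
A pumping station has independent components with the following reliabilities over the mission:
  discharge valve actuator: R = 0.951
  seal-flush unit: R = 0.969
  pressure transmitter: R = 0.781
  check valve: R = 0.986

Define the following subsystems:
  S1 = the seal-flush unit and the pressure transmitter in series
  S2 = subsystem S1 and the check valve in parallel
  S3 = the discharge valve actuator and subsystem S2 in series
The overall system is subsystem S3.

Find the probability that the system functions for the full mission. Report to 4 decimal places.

0.9478

Series (seal-flush unit and pressure transmitter): 0.969000 × 0.781000 = 0.756789
Parallel ([0.756789] and check valve): 1 − (1 − 0.756789)(1 − 0.986000) = 0.996595
Series (discharge valve actuator and [0.996595]): 0.951000 × 0.996595 = 0.9478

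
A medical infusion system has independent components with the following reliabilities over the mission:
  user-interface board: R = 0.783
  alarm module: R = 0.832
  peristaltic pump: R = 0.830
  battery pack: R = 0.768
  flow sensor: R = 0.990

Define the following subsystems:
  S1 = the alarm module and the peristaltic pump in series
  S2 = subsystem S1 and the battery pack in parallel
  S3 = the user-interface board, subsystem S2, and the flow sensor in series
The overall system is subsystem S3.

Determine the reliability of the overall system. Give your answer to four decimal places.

Series (alarm module and peristaltic pump): 0.832000 × 0.830000 = 0.690560
Parallel ([0.690560] and battery pack): 1 − (1 − 0.690560)(1 − 0.768000) = 0.928210
Series (user-interface board, [0.928210], and flow sensor): 0.783000 × 0.928210 × 0.990000 = 0.7195

0.7195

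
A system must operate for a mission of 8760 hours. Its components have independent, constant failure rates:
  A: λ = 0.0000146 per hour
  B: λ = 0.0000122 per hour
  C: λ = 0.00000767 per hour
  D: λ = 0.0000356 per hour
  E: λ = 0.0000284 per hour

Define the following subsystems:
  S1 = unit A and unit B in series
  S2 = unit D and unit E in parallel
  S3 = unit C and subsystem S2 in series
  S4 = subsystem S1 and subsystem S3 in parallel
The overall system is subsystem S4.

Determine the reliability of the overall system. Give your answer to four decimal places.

R(A) = exp(−0.0000146 × 8760) = 0.879945
R(B) = exp(−0.0000122 × 8760) = 0.898641
R(C) = exp(−0.00000767 × 8760) = 0.935018
R(D) = exp(−0.0000356 × 8760) = 0.732087
R(E) = exp(−0.0000284 × 8760) = 0.779748
Series (A and B): 0.879945 × 0.898641 = 0.790755
Parallel (D and E): 1 − (1 − 0.732087)(1 − 0.779748) = 0.940992
Series (C and [0.940992]): 0.935018 × 0.940992 = 0.879844
Parallel ([0.790755] and [0.879844]): 1 − (1 − 0.790755)(1 − 0.879844) = 0.9749

0.9749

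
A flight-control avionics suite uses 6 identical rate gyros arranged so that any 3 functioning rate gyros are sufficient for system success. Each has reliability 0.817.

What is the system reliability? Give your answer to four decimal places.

0.9877

R = Σ_{i=3}^{6} C(6,i) p^i (1−p)^{6−i} with p = 0.817
C(6,3)·0.817^3·0.183^3 = 0.066842
C(6,4)·0.817^4·0.183^2 = 0.223811
C(6,5)·0.817^5·0.183^1 = 0.399680
C(6,6)·0.817^6·0.183^0 = 0.297394
Sum = 0.9877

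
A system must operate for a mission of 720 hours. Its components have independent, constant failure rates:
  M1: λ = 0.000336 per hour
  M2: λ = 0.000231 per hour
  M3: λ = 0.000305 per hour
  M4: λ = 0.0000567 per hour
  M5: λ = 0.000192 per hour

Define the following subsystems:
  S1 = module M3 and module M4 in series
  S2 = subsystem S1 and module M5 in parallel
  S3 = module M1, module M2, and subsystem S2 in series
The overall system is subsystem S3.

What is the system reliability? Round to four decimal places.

R(M1) = exp(−0.000336 × 720) = 0.785119
R(M2) = exp(−0.000231 × 720) = 0.846775
R(M3) = exp(−0.000305 × 720) = 0.802840
R(M4) = exp(−0.0000567 × 720) = 0.959998
R(M5) = exp(−0.000192 × 720) = 0.870890
Series (M3 and M4): 0.802840 × 0.959998 = 0.770725
Parallel ([0.770725] and M5): 1 − (1 − 0.770725)(1 − 0.870890) = 0.970398
Series (M1, M2, and [0.970398]): 0.785119 × 0.846775 × 0.970398 = 0.6451

0.6451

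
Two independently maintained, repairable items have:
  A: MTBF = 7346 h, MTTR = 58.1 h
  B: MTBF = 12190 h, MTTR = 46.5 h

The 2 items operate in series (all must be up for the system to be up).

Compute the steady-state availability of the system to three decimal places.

0.988

A(A) = MTBF/(MTBF+MTTR) = 7346/(7346+58.1) = 0.992153
A(B) = MTBF/(MTBF+MTTR) = 12190/(12190+46.5) = 0.996200
Series availability: 0.992153 × 0.996200 = 0.988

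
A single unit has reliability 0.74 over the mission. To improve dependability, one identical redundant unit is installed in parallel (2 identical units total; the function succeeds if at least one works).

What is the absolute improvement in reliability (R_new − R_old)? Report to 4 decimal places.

R_before = 0.74
R_after = 1 − (1 − 0.74)^2 = 0.9324
ΔR = 0.9324 − 0.74 = 0.1924

0.1924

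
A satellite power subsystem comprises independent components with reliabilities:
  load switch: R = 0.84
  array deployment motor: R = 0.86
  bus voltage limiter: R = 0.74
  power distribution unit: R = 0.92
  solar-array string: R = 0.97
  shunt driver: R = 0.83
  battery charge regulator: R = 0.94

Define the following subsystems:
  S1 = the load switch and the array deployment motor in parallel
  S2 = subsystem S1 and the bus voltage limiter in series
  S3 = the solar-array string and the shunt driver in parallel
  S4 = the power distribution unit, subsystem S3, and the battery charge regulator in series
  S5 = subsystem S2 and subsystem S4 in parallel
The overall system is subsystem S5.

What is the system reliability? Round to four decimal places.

0.9614

Parallel (load switch and array deployment motor): 1 − (1 − 0.840000)(1 − 0.860000) = 0.977600
Series ([0.977600] and bus voltage limiter): 0.977600 × 0.740000 = 0.723424
Parallel (solar-array string and shunt driver): 1 − (1 − 0.970000)(1 − 0.830000) = 0.994900
Series (power distribution unit, [0.994900], and battery charge regulator): 0.920000 × 0.994900 × 0.940000 = 0.860390
Parallel ([0.723424] and [0.860390]): 1 − (1 − 0.723424)(1 − 0.860390) = 0.9614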